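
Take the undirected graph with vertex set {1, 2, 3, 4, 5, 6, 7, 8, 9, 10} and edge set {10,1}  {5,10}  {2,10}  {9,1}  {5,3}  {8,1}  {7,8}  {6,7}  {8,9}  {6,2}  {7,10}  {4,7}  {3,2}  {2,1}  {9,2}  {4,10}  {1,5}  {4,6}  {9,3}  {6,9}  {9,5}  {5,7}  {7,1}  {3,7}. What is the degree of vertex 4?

Neighbors of 4: 6, 7, 10.

3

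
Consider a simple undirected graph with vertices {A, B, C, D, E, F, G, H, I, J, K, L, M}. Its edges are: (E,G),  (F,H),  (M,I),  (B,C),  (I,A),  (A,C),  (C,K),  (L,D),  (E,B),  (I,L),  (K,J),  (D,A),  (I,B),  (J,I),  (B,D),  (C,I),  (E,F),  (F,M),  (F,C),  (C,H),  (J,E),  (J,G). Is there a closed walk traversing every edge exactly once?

No

Degrees: A:3, B:4, C:6, D:3, E:4, F:4, G:2, H:2, I:6, J:4, K:2, L:2, M:2
A, D have odd degree; an Eulerian circuit needs every degree to be even, so none exists.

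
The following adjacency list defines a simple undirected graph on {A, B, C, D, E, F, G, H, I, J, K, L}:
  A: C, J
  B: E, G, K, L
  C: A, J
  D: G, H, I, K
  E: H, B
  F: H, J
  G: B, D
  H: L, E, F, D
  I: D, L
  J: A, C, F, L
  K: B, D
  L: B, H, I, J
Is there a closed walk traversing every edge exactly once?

Yes

Degrees: A:2, B:4, C:2, D:4, E:2, F:2, G:2, H:4, I:2, J:4, K:2, L:4
Every vertex has even degree and the edges form a single connected piece, so an Eulerian circuit exists.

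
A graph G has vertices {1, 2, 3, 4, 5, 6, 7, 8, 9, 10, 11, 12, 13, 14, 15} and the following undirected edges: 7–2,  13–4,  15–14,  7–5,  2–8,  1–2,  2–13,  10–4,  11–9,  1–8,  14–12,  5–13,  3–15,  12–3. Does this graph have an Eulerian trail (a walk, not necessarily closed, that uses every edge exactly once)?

Degrees: 1:2, 2:4, 3:2, 4:2, 5:2, 6:0, 7:2, 8:2, 9:1, 10:1, 11:1, 12:2, 13:3, 14:2, 15:2
Odd-degree vertices: 9, 10, 11, 13 (4 total).
An Eulerian trail requires 0 or 2 odd-degree vertices; here there are 4.

No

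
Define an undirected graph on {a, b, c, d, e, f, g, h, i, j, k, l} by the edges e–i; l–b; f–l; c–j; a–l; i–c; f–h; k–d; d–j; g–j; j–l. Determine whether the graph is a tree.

|V| = 12, |E| = 11.
Connected and |E| = |V| - 1, which characterizes a tree.

Yes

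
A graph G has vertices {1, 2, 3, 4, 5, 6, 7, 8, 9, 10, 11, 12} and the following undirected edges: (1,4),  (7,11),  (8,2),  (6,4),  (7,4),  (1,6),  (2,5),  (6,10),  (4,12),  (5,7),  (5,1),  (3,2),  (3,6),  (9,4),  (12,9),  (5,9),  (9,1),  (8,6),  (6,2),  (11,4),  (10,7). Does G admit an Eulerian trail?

Yes

Degrees: 1:4, 2:4, 3:2, 4:6, 5:4, 6:6, 7:4, 8:2, 9:4, 10:2, 11:2, 12:2
Odd-degree vertices: none (0 total).
With 0 odd-degree vertices and all edges in one connected piece, an Eulerian trail exists.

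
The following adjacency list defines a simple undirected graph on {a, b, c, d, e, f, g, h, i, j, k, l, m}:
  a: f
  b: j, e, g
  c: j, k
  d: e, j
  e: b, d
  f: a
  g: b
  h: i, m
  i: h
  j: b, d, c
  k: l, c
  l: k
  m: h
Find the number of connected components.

Component: {a, f}
Component: {h, i, m}
Component: {b, c, d, e, g, j, k, l}

3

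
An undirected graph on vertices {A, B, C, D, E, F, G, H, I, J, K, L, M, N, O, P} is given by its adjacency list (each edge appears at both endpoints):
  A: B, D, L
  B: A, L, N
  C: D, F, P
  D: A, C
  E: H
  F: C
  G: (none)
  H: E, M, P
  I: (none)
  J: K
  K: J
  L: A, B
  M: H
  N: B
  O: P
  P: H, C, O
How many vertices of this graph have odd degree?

12

Degrees: A:3, B:3, C:3, D:2, E:1, F:1, G:0, H:3, I:0, J:1, K:1, L:2, M:1, N:1, O:1, P:3
Odd-degree vertices: A, B, C, E, F, H, J, K, M, N, O, P.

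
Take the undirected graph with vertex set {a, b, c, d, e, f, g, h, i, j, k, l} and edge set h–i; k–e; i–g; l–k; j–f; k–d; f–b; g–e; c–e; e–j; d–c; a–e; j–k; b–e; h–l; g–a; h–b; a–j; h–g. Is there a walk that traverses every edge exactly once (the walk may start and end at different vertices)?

Yes

Degrees: a:3, b:3, c:2, d:2, e:6, f:2, g:4, h:4, i:2, j:4, k:4, l:2
Odd-degree vertices: a, b (2 total).
With 2 odd-degree vertices and all edges in one connected piece, an Eulerian trail exists (from a to b).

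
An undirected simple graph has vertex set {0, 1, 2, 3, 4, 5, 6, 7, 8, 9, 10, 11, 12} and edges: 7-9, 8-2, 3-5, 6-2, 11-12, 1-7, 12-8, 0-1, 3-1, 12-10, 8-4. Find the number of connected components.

2

Component: {0, 1, 3, 5, 7, 9}
Component: {2, 4, 6, 8, 10, 11, 12}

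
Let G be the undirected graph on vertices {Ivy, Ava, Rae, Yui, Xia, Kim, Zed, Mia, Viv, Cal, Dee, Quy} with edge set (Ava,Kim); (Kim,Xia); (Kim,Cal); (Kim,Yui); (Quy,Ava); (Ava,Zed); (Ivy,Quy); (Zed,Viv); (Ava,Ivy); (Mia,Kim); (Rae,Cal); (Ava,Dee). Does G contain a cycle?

Yes

The graph has 12 vertices, 12 edges, and 1 connected component.
One cycle is Ivy-Quy-Ava-Ivy.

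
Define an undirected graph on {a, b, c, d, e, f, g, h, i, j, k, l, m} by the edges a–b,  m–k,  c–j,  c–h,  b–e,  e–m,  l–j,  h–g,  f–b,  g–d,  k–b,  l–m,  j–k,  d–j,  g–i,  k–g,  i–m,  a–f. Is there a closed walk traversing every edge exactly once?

Degrees: a:2, b:4, c:2, d:2, e:2, f:2, g:4, h:2, i:2, j:4, k:4, l:2, m:4
Every vertex has even degree and the edges form a single connected piece, so an Eulerian circuit exists.

Yes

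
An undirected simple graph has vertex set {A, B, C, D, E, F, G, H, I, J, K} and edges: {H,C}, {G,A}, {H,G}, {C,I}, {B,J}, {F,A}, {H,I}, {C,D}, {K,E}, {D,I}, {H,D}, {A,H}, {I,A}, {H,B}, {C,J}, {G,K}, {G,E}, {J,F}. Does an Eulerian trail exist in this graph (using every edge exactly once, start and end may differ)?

Yes

Degrees: A:4, B:2, C:4, D:3, E:2, F:2, G:4, H:6, I:4, J:3, K:2
Odd-degree vertices: D, J (2 total).
With 2 odd-degree vertices and all edges in one connected piece, an Eulerian trail exists (from D to J).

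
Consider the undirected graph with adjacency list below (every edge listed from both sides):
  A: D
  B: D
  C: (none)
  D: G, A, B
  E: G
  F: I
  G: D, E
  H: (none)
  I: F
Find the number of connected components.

4

Component: {C}
Component: {H}
Component: {F, I}
Component: {A, B, D, E, G}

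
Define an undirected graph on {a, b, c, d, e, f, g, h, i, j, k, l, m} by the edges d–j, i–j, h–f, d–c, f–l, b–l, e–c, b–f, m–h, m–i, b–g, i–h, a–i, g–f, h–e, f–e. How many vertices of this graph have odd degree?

4

Degrees: a:1, b:3, c:2, d:2, e:3, f:5, g:2, h:4, i:4, j:2, k:0, l:2, m:2
Odd-degree vertices: a, b, e, f.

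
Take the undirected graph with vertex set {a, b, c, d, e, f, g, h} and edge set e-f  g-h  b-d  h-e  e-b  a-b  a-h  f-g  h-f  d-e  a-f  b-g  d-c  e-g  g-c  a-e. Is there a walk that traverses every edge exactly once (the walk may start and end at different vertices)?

Yes

Degrees: a:4, b:4, c:2, d:3, e:6, f:4, g:5, h:4
Odd-degree vertices: d, g (2 total).
The non-isolated vertices are connected and exactly 2 have odd degree, so an Eulerian trail exists (from d to g).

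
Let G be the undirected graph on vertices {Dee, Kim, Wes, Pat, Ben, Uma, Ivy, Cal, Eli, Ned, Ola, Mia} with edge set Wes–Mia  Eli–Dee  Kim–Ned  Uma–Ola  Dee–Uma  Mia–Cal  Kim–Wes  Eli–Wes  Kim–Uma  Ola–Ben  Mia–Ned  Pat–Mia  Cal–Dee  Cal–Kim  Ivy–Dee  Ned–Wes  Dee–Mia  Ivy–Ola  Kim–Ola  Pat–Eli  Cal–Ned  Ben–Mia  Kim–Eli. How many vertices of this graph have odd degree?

Degrees: Dee:5, Kim:6, Wes:4, Pat:2, Ben:2, Uma:3, Ivy:2, Cal:4, Eli:4, Ned:4, Ola:4, Mia:6
Odd-degree vertices: Dee, Uma.

2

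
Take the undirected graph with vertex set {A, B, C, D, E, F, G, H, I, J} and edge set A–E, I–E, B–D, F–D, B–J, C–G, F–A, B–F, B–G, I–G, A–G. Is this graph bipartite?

No

The cycle D-F-B-D has length 3, which is odd, so the graph is not bipartite.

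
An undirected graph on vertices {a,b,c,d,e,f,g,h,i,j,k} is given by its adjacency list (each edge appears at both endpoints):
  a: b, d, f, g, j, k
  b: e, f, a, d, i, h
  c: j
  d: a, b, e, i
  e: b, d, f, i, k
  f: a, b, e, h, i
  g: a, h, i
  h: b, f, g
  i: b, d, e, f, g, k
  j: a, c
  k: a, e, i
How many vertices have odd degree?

Degrees: a:6, b:6, c:1, d:4, e:5, f:5, g:3, h:3, i:6, j:2, k:3
Odd-degree vertices: c, e, f, g, h, k.

6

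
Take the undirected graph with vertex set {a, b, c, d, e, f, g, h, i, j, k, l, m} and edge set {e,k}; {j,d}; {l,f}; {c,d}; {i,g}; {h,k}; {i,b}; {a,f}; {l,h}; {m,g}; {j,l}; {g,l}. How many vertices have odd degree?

Degrees: a:1, b:1, c:1, d:2, e:1, f:2, g:3, h:2, i:2, j:2, k:2, l:4, m:1
Odd-degree vertices: a, b, c, e, g, m.

6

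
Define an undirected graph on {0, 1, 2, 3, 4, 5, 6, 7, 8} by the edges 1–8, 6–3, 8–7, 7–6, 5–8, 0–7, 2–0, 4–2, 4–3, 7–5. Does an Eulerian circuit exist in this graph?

No

Degrees: 0:2, 1:1, 2:2, 3:2, 4:2, 5:2, 6:2, 7:4, 8:3
1, 8 have odd degree; an Eulerian circuit needs every degree to be even, so none exists.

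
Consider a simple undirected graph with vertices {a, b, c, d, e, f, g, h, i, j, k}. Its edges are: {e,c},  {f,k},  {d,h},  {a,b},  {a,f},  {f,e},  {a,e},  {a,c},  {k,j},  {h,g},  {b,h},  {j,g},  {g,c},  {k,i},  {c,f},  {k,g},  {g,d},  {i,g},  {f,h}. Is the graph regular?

Degrees: a:4, b:2, c:4, d:2, e:3, f:5, g:6, h:4, i:2, j:2, k:4
Degrees are not all equal (e.g. deg(b)=2 but deg(g)=6); not regular.

No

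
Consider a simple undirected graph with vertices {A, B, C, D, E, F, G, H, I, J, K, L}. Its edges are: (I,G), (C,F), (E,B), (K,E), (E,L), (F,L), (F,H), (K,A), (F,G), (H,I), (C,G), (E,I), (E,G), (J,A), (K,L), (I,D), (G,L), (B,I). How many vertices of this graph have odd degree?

6

Degrees: A:2, B:2, C:2, D:1, E:5, F:4, G:5, H:2, I:5, J:1, K:3, L:4
Odd-degree vertices: D, E, G, I, J, K.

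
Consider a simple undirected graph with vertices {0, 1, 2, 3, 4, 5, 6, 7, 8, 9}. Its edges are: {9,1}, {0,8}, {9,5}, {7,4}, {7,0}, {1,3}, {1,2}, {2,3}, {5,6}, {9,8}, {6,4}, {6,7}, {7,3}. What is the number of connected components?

1

Component: {0, 1, 2, 3, 4, 5, 6, 7, 8, 9}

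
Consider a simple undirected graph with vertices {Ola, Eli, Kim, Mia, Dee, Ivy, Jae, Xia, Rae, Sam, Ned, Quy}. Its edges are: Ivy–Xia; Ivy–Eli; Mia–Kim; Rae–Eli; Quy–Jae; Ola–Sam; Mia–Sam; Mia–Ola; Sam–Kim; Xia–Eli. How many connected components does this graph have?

5

Component: {Dee}
Component: {Ned}
Component: {Jae, Quy}
Component: {Ola, Kim, Mia, Sam}
Component: {Eli, Ivy, Xia, Rae}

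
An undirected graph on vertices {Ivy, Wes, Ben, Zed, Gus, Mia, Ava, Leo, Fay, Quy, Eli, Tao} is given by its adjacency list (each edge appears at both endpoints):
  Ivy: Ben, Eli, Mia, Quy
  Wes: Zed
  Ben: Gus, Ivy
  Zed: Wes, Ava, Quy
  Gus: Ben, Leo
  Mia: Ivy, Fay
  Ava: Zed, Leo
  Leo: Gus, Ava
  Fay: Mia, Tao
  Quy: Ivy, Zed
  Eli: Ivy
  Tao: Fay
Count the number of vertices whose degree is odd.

Degrees: Ivy:4, Wes:1, Ben:2, Zed:3, Gus:2, Mia:2, Ava:2, Leo:2, Fay:2, Quy:2, Eli:1, Tao:1
Odd-degree vertices: Wes, Zed, Eli, Tao.

4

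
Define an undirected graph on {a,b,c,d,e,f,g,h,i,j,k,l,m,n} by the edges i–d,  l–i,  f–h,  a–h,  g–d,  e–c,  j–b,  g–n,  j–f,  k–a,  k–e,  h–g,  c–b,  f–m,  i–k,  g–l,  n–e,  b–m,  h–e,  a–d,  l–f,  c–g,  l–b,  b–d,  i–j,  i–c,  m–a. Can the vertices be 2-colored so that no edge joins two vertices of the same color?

Color {c, d, h, j, k, l, m, n} black and {a, b, e, f, g, i} white. No edge joins two same-colored vertices, so the graph is bipartite.

Yes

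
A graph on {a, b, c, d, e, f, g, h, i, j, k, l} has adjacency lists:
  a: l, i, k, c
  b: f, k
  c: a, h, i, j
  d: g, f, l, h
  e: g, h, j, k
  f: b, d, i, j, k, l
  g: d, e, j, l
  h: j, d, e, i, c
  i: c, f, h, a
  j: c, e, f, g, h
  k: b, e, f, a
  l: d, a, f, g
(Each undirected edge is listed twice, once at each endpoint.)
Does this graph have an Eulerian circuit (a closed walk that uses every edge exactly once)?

No

Degrees: a:4, b:2, c:4, d:4, e:4, f:6, g:4, h:5, i:4, j:5, k:4, l:4
h, j have odd degree; an Eulerian circuit needs every degree to be even, so none exists.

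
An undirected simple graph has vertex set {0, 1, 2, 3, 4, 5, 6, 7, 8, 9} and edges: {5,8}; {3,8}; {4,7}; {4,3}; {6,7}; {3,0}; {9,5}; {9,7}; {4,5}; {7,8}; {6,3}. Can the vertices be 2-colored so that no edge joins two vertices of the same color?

Color {1, 2, 3, 5, 7} black and {0, 4, 6, 8, 9} white. No edge joins two same-colored vertices, so the graph is bipartite.

Yes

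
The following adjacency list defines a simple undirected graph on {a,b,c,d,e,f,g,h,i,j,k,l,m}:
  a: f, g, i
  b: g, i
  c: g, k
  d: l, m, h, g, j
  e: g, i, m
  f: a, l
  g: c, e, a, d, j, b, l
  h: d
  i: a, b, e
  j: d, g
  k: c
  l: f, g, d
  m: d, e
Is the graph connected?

Yes

Starting from a and exploring outward reaches every vertex (a, g, f, i, d, b, e, c, l, j, h, m, k); the graph is connected.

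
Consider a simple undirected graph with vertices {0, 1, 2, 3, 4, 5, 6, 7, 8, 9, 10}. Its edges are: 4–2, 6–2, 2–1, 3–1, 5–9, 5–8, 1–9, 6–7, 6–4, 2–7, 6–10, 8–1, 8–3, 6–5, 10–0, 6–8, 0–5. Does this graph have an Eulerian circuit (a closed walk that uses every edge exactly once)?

Degrees: 0:2, 1:4, 2:4, 3:2, 4:2, 5:4, 6:6, 7:2, 8:4, 9:2, 10:2
All degrees are even and the non-isolated vertices are connected — an Eulerian circuit exists.

Yes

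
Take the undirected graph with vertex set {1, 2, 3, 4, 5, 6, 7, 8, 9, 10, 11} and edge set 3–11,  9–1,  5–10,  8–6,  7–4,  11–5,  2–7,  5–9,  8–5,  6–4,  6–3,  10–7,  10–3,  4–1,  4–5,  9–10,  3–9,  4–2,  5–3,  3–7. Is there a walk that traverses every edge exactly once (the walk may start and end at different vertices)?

Yes

Degrees: 1:2, 2:2, 3:6, 4:5, 5:6, 6:3, 7:4, 8:2, 9:4, 10:4, 11:2
Odd-degree vertices: 4, 6 (2 total).
The non-isolated vertices are connected and exactly 2 have odd degree, so an Eulerian trail exists (from 4 to 6).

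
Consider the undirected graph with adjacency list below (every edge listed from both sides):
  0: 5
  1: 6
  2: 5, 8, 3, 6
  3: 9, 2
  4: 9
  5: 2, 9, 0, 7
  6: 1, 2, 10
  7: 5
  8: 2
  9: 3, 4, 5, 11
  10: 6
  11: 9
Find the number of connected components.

Component: {0, 1, 2, 3, 4, 5, 6, 7, 8, 9, 10, 11}

1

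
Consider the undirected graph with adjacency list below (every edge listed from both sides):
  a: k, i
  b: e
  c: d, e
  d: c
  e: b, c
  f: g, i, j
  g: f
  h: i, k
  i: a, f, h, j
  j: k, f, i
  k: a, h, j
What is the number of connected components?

Component: {b, c, d, e}
Component: {a, f, g, h, i, j, k}

2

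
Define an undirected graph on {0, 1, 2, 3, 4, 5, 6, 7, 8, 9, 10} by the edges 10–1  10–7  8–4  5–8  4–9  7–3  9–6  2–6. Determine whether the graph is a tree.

|V| = 11, |E| = 8.
It is not connected, so it is not a tree.

No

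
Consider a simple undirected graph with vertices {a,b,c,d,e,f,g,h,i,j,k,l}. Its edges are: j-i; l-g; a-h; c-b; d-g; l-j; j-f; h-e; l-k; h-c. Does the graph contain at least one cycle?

|V| = 12, |E| = 10, number of components = 2.
Since 10 = 12 - 2, the graph is a forest and contains no cycle.

No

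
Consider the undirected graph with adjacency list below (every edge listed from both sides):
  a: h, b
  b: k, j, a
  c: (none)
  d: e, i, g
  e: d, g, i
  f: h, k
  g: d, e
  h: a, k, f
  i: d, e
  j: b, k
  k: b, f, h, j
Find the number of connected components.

Component: {c}
Component: {d, e, g, i}
Component: {a, b, f, h, j, k}

3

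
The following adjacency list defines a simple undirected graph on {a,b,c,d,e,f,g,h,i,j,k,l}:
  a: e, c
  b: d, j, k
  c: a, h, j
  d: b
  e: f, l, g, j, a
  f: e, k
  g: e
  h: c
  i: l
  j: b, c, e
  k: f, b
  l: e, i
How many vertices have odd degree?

Degrees: a:2, b:3, c:3, d:1, e:5, f:2, g:1, h:1, i:1, j:3, k:2, l:2
Odd-degree vertices: b, c, d, e, g, h, i, j.

8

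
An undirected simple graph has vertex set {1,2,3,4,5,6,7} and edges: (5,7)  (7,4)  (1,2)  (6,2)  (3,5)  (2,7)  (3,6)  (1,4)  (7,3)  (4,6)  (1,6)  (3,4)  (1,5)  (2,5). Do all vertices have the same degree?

Yes

Degrees: 1:4, 2:4, 3:4, 4:4, 5:4, 6:4, 7:4
All degrees equal 4; the graph is regular.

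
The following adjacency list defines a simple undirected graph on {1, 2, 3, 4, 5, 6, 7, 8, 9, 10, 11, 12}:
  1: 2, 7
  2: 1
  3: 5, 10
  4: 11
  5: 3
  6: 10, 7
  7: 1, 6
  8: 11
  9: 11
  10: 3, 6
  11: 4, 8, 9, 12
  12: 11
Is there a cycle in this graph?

No

The graph has 12 vertices, 10 edges, and 2 connected components.
Since 10 = 12 - 2, the graph is a forest and contains no cycle.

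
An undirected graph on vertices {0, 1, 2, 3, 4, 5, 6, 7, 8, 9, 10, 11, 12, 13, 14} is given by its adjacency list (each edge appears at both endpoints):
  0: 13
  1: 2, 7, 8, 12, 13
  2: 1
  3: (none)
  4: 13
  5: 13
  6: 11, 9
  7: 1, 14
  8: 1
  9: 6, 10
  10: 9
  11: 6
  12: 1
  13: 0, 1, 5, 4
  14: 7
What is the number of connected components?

Component: {3}
Component: {6, 9, 10, 11}
Component: {0, 1, 2, 4, 5, 7, 8, 12, 13, 14}

3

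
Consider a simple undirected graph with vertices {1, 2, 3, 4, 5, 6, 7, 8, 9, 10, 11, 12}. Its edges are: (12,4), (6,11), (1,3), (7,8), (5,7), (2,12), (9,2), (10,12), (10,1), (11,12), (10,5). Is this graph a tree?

Yes

|V| = 12, |E| = 11.
Connected and |E| = |V| - 1, which characterizes a tree.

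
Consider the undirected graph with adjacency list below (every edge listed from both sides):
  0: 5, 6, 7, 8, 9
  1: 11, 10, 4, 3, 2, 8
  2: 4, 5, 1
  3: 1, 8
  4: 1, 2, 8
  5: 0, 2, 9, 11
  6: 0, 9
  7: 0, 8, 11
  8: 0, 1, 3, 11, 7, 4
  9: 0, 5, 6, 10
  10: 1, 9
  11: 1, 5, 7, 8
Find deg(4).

3

Neighbors of 4: 1, 2, 8.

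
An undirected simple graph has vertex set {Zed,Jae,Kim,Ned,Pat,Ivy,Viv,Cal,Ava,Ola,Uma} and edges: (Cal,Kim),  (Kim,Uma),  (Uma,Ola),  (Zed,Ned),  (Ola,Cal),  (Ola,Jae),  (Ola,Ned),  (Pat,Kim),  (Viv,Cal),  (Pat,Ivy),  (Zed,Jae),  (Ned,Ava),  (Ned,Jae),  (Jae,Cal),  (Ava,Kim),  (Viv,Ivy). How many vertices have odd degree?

Degrees: Zed:2, Jae:4, Kim:4, Ned:4, Pat:2, Ivy:2, Viv:2, Cal:4, Ava:2, Ola:4, Uma:2
Odd-degree vertices: none.

0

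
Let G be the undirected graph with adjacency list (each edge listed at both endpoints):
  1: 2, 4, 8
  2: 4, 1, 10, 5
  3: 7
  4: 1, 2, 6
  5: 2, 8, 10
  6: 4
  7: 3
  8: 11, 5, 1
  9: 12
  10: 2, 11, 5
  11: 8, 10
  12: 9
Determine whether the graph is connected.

Component: {3, 7}
Component: {9, 12}
Component: {1, 2, 4, 5, 6, 8, 10, 11}
There are 3 separate components, so the graph is not connected.

No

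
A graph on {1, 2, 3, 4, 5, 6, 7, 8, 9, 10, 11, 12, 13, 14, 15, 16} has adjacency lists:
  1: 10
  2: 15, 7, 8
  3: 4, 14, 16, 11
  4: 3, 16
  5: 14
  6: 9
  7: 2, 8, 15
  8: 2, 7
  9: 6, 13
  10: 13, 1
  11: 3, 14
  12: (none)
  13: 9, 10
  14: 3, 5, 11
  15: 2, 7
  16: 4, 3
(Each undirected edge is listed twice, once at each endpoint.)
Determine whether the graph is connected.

No

Component: {12}
Component: {2, 7, 8, 15}
Component: {1, 6, 9, 10, 13}
Component: {3, 4, 5, 11, 14, 16}
There are 4 separate components, so the graph is not connected.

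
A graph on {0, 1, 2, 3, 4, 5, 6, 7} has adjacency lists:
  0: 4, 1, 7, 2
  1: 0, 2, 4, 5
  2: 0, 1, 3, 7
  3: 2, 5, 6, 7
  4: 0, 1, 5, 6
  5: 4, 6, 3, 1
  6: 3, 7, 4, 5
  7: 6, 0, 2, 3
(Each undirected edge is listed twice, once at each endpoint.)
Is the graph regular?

Degrees: 0:4, 1:4, 2:4, 3:4, 4:4, 5:4, 6:4, 7:4
Every vertex has degree 4, so the graph is 4-regular.

Yes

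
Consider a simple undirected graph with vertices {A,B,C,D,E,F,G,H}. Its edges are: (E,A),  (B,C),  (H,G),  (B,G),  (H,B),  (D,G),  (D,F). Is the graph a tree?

No

The graph has 8 vertices and 7 edges.
It splits into 2 components, so it cannot be a tree.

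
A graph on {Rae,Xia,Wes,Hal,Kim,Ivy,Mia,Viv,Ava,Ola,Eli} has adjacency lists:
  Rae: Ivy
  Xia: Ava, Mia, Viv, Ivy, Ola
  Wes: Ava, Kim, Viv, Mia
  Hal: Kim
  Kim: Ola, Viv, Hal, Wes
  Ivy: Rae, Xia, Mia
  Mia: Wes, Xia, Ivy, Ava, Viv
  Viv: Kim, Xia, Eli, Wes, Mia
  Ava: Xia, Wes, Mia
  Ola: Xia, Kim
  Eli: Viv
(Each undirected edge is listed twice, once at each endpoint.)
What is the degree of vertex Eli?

Neighbors of Eli: Viv.

1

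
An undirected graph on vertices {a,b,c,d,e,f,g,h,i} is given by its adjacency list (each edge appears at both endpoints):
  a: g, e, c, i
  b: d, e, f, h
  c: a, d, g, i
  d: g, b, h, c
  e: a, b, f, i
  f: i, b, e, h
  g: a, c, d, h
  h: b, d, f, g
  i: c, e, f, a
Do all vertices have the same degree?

Yes

Degrees: a:4, b:4, c:4, d:4, e:4, f:4, g:4, h:4, i:4
Every vertex has degree 4, so the graph is 4-regular.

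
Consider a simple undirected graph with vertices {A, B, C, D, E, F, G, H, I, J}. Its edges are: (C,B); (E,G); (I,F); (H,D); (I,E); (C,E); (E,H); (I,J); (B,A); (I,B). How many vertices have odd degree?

Degrees: A:1, B:3, C:2, D:1, E:4, F:1, G:1, H:2, I:4, J:1
Odd-degree vertices: A, B, D, F, G, J.

6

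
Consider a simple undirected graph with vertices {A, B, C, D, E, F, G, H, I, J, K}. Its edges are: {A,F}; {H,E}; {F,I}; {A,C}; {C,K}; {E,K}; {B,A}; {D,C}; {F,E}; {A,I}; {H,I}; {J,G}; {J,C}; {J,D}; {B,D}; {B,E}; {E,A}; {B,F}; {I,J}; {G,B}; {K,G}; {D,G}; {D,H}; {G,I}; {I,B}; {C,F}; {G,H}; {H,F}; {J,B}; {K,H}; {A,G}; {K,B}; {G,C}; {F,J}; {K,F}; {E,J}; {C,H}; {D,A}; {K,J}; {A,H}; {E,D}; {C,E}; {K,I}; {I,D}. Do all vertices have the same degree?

Degrees: A:8, B:8, C:8, D:8, E:8, F:8, G:8, H:8, I:8, J:8, K:8
Every vertex has degree 8, so the graph is 8-regular.

Yes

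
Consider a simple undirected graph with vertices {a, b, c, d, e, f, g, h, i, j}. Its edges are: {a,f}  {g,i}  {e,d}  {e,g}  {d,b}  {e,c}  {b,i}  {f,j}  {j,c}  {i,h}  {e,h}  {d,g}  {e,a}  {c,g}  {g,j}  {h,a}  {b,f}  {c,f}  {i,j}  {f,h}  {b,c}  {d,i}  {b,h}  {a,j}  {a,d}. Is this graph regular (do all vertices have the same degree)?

Degrees: a:5, b:5, c:5, d:5, e:5, f:5, g:5, h:5, i:5, j:5
Every vertex has degree 5, so the graph is 5-regular.

Yes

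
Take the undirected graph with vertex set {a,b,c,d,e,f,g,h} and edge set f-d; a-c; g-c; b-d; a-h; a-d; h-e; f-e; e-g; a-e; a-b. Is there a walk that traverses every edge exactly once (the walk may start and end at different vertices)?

Degrees: a:5, b:2, c:2, d:3, e:4, f:2, g:2, h:2
Odd-degree vertices: a, d (2 total).
The non-isolated vertices are connected and exactly 2 have odd degree, so an Eulerian trail exists (from a to d).

Yes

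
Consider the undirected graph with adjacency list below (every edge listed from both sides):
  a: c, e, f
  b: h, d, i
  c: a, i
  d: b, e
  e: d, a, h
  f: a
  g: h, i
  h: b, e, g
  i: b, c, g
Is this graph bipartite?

Yes

Color {b, c, e, f, g} black and {a, d, h, i} white. No edge joins two same-colored vertices, so the graph is bipartite.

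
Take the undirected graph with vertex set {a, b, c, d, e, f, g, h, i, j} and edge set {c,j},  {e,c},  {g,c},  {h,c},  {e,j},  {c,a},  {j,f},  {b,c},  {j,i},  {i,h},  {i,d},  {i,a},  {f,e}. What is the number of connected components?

Component: {a, b, c, d, e, f, g, h, i, j}

1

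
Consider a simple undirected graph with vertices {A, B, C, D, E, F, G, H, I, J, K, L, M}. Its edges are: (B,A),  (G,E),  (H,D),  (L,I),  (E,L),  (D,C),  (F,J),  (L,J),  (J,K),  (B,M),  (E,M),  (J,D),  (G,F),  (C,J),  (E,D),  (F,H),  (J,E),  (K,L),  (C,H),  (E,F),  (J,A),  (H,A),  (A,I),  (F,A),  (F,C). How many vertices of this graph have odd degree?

Degrees: A:5, B:2, C:4, D:4, E:6, F:6, G:2, H:4, I:2, J:7, K:2, L:4, M:2
Odd-degree vertices: A, J.

2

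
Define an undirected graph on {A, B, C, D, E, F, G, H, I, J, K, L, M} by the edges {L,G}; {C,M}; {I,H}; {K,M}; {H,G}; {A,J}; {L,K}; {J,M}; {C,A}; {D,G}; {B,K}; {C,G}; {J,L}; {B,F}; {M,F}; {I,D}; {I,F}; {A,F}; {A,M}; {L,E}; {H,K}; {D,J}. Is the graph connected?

Yes

Starting from A and exploring outward reaches every vertex (A, M, C, J, F, K, G, L, D, I, B, H, E); the graph is connected.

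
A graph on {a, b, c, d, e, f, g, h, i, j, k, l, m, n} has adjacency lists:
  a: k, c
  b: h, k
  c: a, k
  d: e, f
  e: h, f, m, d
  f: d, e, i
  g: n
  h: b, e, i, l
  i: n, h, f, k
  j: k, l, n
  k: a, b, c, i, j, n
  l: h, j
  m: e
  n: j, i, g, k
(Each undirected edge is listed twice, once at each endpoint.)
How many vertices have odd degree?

Degrees: a:2, b:2, c:2, d:2, e:4, f:3, g:1, h:4, i:4, j:3, k:6, l:2, m:1, n:4
Odd-degree vertices: f, g, j, m.

4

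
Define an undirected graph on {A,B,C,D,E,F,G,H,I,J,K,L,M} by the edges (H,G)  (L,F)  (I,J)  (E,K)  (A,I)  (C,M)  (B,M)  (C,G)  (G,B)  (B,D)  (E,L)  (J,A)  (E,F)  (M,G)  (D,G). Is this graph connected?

No

Component: {A, I, J}
Component: {E, F, K, L}
Component: {B, C, D, G, H, M}
No edge joins these 3 groups, so the graph is disconnected.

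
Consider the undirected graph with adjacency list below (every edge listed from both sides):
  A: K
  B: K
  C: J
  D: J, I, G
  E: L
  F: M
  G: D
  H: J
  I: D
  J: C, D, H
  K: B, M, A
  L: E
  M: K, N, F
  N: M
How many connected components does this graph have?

Component: {E, L}
Component: {A, B, F, K, M, N}
Component: {C, D, G, H, I, J}

3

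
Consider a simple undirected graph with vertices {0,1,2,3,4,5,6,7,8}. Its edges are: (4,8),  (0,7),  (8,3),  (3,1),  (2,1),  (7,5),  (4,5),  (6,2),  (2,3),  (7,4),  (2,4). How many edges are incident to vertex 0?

Neighbors of 0: 7.

1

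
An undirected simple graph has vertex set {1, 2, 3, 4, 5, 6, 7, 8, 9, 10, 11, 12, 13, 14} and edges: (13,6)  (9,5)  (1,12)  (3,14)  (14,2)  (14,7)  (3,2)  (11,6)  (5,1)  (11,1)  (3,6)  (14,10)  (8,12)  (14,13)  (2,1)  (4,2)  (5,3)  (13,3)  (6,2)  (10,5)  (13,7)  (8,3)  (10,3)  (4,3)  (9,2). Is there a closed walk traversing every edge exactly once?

No

Degrees: 1:4, 2:6, 3:8, 4:2, 5:4, 6:4, 7:2, 8:2, 9:2, 10:3, 11:2, 12:2, 13:4, 14:5
Vertices with odd degree: 10, 14. An Eulerian circuit requires all degrees even.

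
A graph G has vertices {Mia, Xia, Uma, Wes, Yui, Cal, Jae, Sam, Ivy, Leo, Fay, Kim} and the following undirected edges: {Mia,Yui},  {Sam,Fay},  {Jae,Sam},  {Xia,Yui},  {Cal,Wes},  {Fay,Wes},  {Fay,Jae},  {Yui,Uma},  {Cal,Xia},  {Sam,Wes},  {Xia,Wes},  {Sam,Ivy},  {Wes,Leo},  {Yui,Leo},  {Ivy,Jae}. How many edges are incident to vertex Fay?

3

Neighbors of Fay: Wes, Jae, Sam.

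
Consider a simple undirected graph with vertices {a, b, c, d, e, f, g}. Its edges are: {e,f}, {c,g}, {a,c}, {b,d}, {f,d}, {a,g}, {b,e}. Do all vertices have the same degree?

Yes

Degrees: a:2, b:2, c:2, d:2, e:2, f:2, g:2
All degrees equal 2; the graph is regular.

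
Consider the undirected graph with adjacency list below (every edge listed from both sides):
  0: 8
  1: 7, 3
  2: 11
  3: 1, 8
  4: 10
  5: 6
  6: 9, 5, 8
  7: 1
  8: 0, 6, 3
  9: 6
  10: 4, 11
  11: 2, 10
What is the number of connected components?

2

Component: {2, 4, 10, 11}
Component: {0, 1, 3, 5, 6, 7, 8, 9}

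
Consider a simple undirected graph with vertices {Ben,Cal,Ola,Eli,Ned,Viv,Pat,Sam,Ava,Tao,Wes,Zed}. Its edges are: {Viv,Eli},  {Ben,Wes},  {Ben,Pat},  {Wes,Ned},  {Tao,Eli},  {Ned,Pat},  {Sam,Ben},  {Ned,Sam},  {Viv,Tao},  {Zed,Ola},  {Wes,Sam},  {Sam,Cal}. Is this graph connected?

No

Component: {Ava}
Component: {Ola, Zed}
Component: {Eli, Viv, Tao}
Component: {Ben, Cal, Ned, Pat, Sam, Wes}
There are 4 separate components, so the graph is not connected.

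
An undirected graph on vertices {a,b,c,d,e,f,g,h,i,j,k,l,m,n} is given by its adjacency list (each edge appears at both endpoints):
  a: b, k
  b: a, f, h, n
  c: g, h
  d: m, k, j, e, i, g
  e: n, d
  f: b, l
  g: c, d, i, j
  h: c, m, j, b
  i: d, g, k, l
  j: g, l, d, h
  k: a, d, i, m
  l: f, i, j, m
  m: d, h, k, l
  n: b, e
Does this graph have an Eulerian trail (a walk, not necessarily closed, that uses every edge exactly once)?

Yes

Degrees: a:2, b:4, c:2, d:6, e:2, f:2, g:4, h:4, i:4, j:4, k:4, l:4, m:4, n:2
Odd-degree vertices: none (0 total).
With 0 odd-degree vertices and all edges in one connected piece, an Eulerian trail exists.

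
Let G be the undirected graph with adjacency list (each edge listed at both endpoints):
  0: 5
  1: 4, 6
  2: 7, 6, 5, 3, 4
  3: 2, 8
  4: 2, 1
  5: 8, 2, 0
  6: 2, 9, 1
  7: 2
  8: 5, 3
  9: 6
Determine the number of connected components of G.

Component: {0, 1, 2, 3, 4, 5, 6, 7, 8, 9}

1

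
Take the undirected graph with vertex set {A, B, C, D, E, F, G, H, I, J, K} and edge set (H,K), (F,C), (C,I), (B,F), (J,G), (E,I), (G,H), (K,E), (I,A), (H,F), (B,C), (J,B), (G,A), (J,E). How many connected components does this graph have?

Component: {D}
Component: {A, B, C, E, F, G, H, I, J, K}

2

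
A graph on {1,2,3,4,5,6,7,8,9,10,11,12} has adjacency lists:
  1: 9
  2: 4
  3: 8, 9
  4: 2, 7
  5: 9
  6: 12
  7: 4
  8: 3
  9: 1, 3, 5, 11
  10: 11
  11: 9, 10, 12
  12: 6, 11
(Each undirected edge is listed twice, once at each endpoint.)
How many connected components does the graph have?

Component: {2, 4, 7}
Component: {1, 3, 5, 6, 8, 9, 10, 11, 12}

2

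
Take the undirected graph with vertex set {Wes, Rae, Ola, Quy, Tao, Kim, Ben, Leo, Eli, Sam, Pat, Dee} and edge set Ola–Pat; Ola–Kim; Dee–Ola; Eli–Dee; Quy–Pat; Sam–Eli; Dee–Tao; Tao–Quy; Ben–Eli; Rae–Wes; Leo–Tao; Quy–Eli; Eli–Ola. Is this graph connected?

No

Component: {Wes, Rae}
Component: {Ola, Quy, Tao, Kim, Ben, Leo, Eli, Sam, Pat, Dee}
No edge joins these 2 groups, so the graph is disconnected.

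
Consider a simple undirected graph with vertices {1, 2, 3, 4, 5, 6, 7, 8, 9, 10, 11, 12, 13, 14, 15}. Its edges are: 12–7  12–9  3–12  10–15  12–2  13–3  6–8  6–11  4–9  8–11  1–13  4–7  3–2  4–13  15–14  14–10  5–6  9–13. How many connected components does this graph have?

3

Component: {10, 14, 15}
Component: {5, 6, 8, 11}
Component: {1, 2, 3, 4, 7, 9, 12, 13}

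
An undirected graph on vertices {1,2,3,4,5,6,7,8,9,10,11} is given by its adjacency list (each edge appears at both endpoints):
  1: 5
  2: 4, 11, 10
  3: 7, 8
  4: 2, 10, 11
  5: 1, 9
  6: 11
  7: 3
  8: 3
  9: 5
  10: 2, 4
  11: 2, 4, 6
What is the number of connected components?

3

Component: {1, 5, 9}
Component: {3, 7, 8}
Component: {2, 4, 6, 10, 11}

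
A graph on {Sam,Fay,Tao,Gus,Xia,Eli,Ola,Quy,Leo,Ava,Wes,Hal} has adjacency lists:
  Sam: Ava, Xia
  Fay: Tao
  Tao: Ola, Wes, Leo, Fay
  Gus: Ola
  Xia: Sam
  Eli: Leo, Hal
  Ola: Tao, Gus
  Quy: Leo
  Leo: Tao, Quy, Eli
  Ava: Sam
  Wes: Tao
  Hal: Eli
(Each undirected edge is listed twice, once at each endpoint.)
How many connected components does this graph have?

Component: {Sam, Xia, Ava}
Component: {Fay, Tao, Gus, Eli, Ola, Quy, Leo, Wes, Hal}

2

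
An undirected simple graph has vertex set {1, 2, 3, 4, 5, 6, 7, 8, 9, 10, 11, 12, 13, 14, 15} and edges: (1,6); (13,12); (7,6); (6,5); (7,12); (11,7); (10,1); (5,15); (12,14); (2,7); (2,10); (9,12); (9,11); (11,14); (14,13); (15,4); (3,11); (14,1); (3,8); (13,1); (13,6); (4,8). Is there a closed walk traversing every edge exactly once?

Yes

Degrees: 1:4, 2:2, 3:2, 4:2, 5:2, 6:4, 7:4, 8:2, 9:2, 10:2, 11:4, 12:4, 13:4, 14:4, 15:2
Every vertex has even degree and the edges form a single connected piece, so an Eulerian circuit exists.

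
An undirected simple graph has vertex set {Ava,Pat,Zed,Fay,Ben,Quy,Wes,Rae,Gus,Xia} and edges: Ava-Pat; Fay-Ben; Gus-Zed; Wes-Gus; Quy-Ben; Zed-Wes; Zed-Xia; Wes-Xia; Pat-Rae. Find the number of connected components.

Component: {Ava, Pat, Rae}
Component: {Fay, Ben, Quy}
Component: {Zed, Wes, Gus, Xia}

3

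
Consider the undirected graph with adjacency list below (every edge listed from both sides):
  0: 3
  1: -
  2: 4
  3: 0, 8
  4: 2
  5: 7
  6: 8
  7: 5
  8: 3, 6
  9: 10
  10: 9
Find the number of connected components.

Component: {1}
Component: {2, 4}
Component: {5, 7}
Component: {9, 10}
Component: {0, 3, 6, 8}

5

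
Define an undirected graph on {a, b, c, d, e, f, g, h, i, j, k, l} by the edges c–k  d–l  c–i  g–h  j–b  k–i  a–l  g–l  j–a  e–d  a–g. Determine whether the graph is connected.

No

Component: {f}
Component: {c, i, k}
Component: {a, b, d, e, g, h, j, l}
There are 3 separate components, so the graph is not connected.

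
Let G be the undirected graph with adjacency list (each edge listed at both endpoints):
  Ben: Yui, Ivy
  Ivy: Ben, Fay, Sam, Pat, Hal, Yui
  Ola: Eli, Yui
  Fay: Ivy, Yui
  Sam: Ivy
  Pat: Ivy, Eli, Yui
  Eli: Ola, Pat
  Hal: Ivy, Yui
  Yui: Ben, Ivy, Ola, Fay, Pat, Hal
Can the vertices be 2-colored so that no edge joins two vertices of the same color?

The cycle Ben-Ivy-Yui-Ben has length 3, which is odd, so the graph is not bipartite.

No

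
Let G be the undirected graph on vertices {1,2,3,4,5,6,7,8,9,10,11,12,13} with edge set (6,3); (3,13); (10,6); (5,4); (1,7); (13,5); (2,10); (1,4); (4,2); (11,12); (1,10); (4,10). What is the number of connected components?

4

Component: {8}
Component: {9}
Component: {11, 12}
Component: {1, 2, 3, 4, 5, 6, 7, 10, 13}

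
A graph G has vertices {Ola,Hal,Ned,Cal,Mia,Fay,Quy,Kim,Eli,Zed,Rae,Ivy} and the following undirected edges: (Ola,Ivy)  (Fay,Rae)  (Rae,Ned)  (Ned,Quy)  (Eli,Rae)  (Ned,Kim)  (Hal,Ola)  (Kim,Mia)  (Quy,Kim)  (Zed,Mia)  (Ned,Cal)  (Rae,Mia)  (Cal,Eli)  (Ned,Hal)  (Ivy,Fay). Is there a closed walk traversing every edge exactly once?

Degrees: Ola:2, Hal:2, Ned:5, Cal:2, Mia:3, Fay:2, Quy:2, Kim:3, Eli:2, Zed:1, Rae:4, Ivy:2
Ned, Mia, Kim, Zed have odd degree; an Eulerian circuit needs every degree to be even, so none exists.

No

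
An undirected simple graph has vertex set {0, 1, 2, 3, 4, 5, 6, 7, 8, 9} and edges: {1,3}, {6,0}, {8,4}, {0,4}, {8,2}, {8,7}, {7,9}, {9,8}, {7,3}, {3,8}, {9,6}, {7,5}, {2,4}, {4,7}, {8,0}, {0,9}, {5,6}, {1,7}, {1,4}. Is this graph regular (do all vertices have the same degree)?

No

Degrees: 0:4, 1:3, 2:2, 3:3, 4:5, 5:2, 6:3, 7:6, 8:6, 9:4
Vertex 2 has degree 2 while 7 has degree 6, so the graph is not regular.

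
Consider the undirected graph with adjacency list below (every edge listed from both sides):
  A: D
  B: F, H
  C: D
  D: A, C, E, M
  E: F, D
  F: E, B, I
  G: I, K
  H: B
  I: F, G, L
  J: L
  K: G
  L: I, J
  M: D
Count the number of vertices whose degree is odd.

8

Degrees: A:1, B:2, C:1, D:4, E:2, F:3, G:2, H:1, I:3, J:1, K:1, L:2, M:1
Odd-degree vertices: A, C, F, H, I, J, K, M.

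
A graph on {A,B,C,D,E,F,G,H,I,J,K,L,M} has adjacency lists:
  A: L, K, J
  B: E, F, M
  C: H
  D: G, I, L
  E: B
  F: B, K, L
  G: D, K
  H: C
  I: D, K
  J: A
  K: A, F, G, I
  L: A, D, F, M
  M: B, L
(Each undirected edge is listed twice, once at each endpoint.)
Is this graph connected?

No

Component: {C, H}
Component: {A, B, D, E, F, G, I, J, K, L, M}
There are 2 separate components, so the graph is not connected.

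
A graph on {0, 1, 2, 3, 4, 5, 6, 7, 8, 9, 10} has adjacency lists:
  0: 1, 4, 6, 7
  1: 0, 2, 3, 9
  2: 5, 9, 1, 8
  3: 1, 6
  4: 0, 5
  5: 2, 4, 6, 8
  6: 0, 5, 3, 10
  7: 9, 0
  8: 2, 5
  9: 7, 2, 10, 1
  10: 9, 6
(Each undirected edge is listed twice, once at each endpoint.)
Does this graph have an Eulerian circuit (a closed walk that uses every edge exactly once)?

Yes

Degrees: 0:4, 1:4, 2:4, 3:2, 4:2, 5:4, 6:4, 7:2, 8:2, 9:4, 10:2
Every vertex has even degree and the edges form a single connected piece, so an Eulerian circuit exists.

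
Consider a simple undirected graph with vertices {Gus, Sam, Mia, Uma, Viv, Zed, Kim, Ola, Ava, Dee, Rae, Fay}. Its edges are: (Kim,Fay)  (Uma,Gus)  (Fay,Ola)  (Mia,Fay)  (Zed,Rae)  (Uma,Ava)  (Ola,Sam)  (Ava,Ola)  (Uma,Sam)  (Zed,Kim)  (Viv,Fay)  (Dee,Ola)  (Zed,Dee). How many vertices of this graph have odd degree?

6

Degrees: Gus:1, Sam:2, Mia:1, Uma:3, Viv:1, Zed:3, Kim:2, Ola:4, Ava:2, Dee:2, Rae:1, Fay:4
Odd-degree vertices: Gus, Mia, Uma, Viv, Zed, Rae.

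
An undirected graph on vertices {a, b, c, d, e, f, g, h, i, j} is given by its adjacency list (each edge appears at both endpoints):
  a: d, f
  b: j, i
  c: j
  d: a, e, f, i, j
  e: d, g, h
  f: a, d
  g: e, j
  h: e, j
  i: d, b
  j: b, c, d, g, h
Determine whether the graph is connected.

Starting from a and exploring outward reaches every vertex (a, d, f, j, i, e, h, b, c, g); the graph is connected.

Yes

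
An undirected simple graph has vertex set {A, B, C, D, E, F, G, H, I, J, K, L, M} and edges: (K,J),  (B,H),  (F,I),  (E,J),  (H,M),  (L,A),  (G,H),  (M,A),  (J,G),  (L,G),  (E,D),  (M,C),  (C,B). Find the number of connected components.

Component: {F, I}
Component: {A, B, C, D, E, G, H, J, K, L, M}

2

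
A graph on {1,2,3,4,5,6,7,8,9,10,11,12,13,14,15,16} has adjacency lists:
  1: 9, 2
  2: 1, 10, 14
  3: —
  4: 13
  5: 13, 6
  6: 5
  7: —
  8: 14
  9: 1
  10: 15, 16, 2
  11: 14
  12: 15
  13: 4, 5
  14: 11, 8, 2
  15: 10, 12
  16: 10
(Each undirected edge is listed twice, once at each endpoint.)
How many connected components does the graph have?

Component: {3}
Component: {7}
Component: {4, 5, 6, 13}
Component: {1, 2, 8, 9, 10, 11, 12, 14, 15, 16}

4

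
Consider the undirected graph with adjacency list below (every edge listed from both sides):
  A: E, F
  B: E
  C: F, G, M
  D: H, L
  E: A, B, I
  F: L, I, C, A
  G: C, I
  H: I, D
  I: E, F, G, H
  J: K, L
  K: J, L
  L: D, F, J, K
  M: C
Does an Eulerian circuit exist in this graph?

No

Degrees: A:2, B:1, C:3, D:2, E:3, F:4, G:2, H:2, I:4, J:2, K:2, L:4, M:1
Vertices with odd degree: B, C, E, M. An Eulerian circuit requires all degrees even.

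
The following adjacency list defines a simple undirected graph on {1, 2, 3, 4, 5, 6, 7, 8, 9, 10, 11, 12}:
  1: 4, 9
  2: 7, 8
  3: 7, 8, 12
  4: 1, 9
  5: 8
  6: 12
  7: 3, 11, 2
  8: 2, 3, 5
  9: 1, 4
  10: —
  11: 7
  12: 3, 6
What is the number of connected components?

3

Component: {10}
Component: {1, 4, 9}
Component: {2, 3, 5, 6, 7, 8, 11, 12}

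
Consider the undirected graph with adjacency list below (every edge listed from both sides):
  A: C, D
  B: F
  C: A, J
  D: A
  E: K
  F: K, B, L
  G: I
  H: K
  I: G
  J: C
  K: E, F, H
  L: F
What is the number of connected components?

Component: {G, I}
Component: {A, C, D, J}
Component: {B, E, F, H, K, L}

3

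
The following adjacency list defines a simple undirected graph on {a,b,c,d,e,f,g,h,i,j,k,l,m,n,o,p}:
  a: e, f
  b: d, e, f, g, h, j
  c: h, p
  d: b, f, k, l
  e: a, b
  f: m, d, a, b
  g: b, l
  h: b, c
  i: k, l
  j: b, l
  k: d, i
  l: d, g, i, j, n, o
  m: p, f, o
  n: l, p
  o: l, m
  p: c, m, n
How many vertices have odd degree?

2

Degrees: a:2, b:6, c:2, d:4, e:2, f:4, g:2, h:2, i:2, j:2, k:2, l:6, m:3, n:2, o:2, p:3
Odd-degree vertices: m, p.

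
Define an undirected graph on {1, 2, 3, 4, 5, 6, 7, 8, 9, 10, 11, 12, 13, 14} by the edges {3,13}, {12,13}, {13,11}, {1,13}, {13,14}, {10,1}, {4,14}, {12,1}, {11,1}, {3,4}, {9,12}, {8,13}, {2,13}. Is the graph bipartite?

No

The cycle 11-1-13-11 has length 3, which is odd, so the graph is not bipartite.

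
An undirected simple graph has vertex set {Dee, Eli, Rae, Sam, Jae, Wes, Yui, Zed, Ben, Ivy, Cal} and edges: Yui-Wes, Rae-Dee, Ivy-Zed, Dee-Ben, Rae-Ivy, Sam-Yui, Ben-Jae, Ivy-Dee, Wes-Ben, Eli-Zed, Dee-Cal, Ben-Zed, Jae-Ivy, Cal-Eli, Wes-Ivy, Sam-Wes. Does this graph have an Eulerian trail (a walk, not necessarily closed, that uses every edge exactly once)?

Degrees: Dee:4, Eli:2, Rae:2, Sam:2, Jae:2, Wes:4, Yui:2, Zed:3, Ben:4, Ivy:5, Cal:2
Odd-degree vertices: Zed, Ivy (2 total).
The non-isolated vertices are connected and exactly 2 have odd degree, so an Eulerian trail exists (from Zed to Ivy).

Yes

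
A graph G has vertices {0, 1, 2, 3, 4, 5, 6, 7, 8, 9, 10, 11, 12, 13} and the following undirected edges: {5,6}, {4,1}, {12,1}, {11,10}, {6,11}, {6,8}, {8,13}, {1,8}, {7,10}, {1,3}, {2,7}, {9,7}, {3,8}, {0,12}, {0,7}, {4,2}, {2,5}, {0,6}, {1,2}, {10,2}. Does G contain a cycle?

Yes

|V| = 14, |E| = 20, number of components = 1.
Since 20 > 14 - 1, a cycle must exist; for instance 1-4-2-1.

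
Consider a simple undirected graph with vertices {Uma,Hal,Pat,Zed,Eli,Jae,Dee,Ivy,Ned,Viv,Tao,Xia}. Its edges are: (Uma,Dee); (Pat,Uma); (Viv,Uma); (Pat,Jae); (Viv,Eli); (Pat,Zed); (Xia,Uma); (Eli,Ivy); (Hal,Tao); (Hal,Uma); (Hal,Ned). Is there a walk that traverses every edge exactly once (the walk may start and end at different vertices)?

No

Degrees: Uma:5, Hal:3, Pat:3, Zed:1, Eli:2, Jae:1, Dee:1, Ivy:1, Ned:1, Viv:2, Tao:1, Xia:1
Odd-degree vertices: Uma, Hal, Pat, Zed, Jae, Dee, Ivy, Ned, Tao, Xia (10 total).
An Eulerian trail requires 0 or 2 odd-degree vertices; here there are 10.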